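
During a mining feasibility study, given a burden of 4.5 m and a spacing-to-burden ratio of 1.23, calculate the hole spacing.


Spacing = burden * ratio
= 4.5 * 1.23
= 5.535 m

5.535 m


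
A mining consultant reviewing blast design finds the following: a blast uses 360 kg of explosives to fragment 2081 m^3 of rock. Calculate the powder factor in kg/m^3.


0.173 kg/m^3

Powder factor = explosive mass / rock volume
= 360 / 2081
= 0.173 kg/m^3


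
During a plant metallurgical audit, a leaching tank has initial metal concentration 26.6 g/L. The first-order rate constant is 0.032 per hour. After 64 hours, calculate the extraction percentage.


87.1007%

Compute the exponent:
-k * t = -0.032 * 64 = -2.048
Remaining concentration:
C = 26.6 * exp(-2.048)
= 26.6 * 0.128992631
= 3.431203986 g/L
Extracted = 26.6 - 3.431203986 = 23.16879601 g/L
Extraction % = 23.16879601 / 26.6 * 100
= 87.1007%


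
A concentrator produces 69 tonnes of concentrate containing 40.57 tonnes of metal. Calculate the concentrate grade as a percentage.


Grade = (metal in concentrate / concentrate mass) * 100
= (40.57 / 69) * 100
= 0.5879710145 * 100
= 58.7971%

58.7971%


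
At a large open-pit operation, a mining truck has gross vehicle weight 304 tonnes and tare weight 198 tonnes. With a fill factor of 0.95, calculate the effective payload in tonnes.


Maximum payload = gross - tare
= 304 - 198 = 106 tonnes
Effective payload = max payload * fill factor
= 106 * 0.95
= 100.7 tonnes

100.7 tonnes


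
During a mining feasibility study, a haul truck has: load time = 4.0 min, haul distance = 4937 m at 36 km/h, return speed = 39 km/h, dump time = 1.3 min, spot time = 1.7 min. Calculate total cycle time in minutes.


Convert haul speed to m/min: 36 * 1000/60 = 600 m/min
Haul time = 4937 / 600 = 8.228333333 min
Convert return speed to m/min: 39 * 1000/60 = 650 m/min
Return time = 4937 / 650 = 7.595384615 min
Total cycle time:
= 4.0 + 8.228333333 + 1.3 + 7.595384615 + 1.7
= 22.8237 min

22.8237 min


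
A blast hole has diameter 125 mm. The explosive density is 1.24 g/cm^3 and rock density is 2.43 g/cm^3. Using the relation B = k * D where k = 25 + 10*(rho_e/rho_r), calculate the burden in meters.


First, compute k:
rho_e / rho_r = 1.24 / 2.43 = 0.5102880658
k = 25 + 10 * 0.5102880658 = 30.10288066
Then, compute burden:
B = k * D / 1000 = 30.10288066 * 125 / 1000
= 3762.860082 / 1000
= 3.7629 m

3.7629 m


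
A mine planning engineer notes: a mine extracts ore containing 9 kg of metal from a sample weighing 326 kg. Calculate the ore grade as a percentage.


Ore grade = (metal mass / ore mass) * 100
= (9 / 326) * 100
= 0.02760736196 * 100
= 2.7607%

2.7607%


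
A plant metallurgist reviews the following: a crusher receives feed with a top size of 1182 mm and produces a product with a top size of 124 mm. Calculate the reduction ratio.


Reduction ratio = feed size / product size
= 1182 / 124
= 9.5323

9.5323


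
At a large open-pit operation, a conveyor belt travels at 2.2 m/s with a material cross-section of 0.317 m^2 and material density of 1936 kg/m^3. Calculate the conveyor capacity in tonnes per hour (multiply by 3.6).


Volumetric flow = speed * area
= 2.2 * 0.317 = 0.6974 m^3/s
Mass flow = volumetric * density
= 0.6974 * 1936 = 1350.1664 kg/s
Convert to t/h: multiply by 3.6
Capacity = 1350.1664 * 3.6
= 4860.599 t/h

4860.599 t/h


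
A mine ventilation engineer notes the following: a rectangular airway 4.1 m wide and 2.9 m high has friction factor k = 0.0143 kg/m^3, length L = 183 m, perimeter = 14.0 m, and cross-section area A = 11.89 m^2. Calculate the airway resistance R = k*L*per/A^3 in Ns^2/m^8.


Compute the numerator:
k * L * per = 0.0143 * 183 * 14.0
= 36.6366
Compute the denominator:
A^3 = 11.89^3 = 1680.914269
Resistance:
R = 36.6366 / 1680.914269
= 0.0218 Ns^2/m^8

0.0218 Ns^2/m^8


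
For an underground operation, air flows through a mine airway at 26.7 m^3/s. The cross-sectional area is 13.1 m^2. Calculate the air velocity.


Velocity = flow rate / cross-sectional area
= 26.7 / 13.1
= 2.0382 m/s

2.0382 m/s


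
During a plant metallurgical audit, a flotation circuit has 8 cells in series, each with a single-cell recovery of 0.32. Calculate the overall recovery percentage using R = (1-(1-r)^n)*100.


95.4284%

Complement of single-cell recovery:
1 - r = 1 - 0.32 = 0.68
Raise to power n:
(1 - r)^8 = 0.68^8 = 0.04571632397
Overall recovery:
R = (1 - 0.04571632397) * 100
= 95.4284%


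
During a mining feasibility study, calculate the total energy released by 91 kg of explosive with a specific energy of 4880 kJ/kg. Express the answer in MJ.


444.08 MJ

Energy = mass * specific_energy / 1000
= 91 * 4880 / 1000
= 444080 / 1000
= 444.08 MJ


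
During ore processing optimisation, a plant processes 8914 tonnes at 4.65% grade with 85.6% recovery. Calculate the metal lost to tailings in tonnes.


59.6881 tonnes

Total metal in feed:
= 8914 * 4.65 / 100 = 414.501 tonnes
Metal recovered:
= 414.501 * 85.6 / 100 = 354.812856 tonnes
Metal lost to tailings:
= 414.501 - 354.812856
= 59.6881 tonnes


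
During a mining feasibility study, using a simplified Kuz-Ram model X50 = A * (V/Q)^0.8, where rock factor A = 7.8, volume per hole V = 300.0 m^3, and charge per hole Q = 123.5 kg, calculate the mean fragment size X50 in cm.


15.8657 cm

Compute V/Q:
V/Q = 300.0 / 123.5 = 2.429149798
Raise to the power 0.8:
(V/Q)^0.8 = 2.429149798^0.8 = 2.034058493
Multiply by A:
X50 = 7.8 * 2.034058493
= 15.8657 cm


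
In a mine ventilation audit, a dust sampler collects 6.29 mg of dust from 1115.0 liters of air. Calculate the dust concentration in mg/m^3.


Convert liters to m^3: 1 m^3 = 1000 L
Concentration = mass / volume * 1000
= 6.29 / 1115.0 * 1000
= 0.005641255605 * 1000
= 5.6413 mg/m^3

5.6413 mg/m^3


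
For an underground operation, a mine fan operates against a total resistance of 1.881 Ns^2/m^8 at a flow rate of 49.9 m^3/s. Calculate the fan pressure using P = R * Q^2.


Compute Q^2:
Q^2 = 49.9^2 = 2490.01
Compute pressure:
P = R * Q^2 = 1.881 * 2490.01
= 4683.7088 Pa

4683.7088 Pa


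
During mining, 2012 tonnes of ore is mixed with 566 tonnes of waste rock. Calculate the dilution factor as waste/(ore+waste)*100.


21.955%

Total material = ore + waste
= 2012 + 566 = 2578 tonnes
Dilution = waste / total * 100
= 566 / 2578 * 100
= 0.2195500388 * 100
= 21.955%


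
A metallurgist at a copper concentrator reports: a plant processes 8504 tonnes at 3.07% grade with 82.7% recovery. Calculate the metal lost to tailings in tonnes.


Total metal in feed:
= 8504 * 3.07 / 100 = 261.0728 tonnes
Metal recovered:
= 261.0728 * 82.7 / 100 = 215.9072056 tonnes
Metal lost to tailings:
= 261.0728 - 215.9072056
= 45.1656 tonnes

45.1656 tonnes


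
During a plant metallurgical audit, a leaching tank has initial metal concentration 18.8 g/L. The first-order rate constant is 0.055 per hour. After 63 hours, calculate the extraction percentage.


Compute the exponent:
-k * t = -0.055 * 63 = -3.465
Remaining concentration:
C = 18.8 * exp(-3.465)
= 18.8 * 0.03127300543
= 0.587932502 g/L
Extracted = 18.8 - 0.587932502 = 18.2120675 g/L
Extraction % = 18.2120675 / 18.8 * 100
= 96.8727%

96.8727%


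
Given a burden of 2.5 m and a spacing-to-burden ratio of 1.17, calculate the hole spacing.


Spacing = burden * ratio
= 2.5 * 1.17
= 2.925 m

2.925 m


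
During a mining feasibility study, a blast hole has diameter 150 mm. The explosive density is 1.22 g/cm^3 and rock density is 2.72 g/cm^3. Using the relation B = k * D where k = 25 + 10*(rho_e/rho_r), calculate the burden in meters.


First, compute k:
rho_e / rho_r = 1.22 / 2.72 = 0.4485294118
k = 25 + 10 * 0.4485294118 = 29.48529412
Then, compute burden:
B = k * D / 1000 = 29.48529412 * 150 / 1000
= 4422.794118 / 1000
= 4.4228 m

4.4228 m


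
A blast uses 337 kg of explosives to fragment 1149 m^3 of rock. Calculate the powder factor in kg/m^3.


0.2933 kg/m^3

Powder factor = explosive mass / rock volume
= 337 / 1149
= 0.2933 kg/m^3


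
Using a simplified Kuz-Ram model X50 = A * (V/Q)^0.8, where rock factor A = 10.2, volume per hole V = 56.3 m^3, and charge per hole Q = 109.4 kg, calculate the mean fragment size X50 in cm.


Compute V/Q:
V/Q = 56.3 / 109.4 = 0.5146252285
Raise to the power 0.8:
(V/Q)^0.8 = 0.5146252285^0.8 = 0.5877502984
Multiply by A:
X50 = 10.2 * 0.5877502984
= 5.9951 cm

5.9951 cm


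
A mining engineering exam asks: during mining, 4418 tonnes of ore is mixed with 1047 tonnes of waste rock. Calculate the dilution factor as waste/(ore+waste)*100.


Total material = ore + waste
= 4418 + 1047 = 5465 tonnes
Dilution = waste / total * 100
= 1047 / 5465 * 100
= 0.1915827996 * 100
= 19.1583%

19.1583%


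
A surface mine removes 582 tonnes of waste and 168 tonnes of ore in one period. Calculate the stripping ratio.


3.4643

Stripping ratio = waste tonnage / ore tonnage
= 582 / 168
= 3.4643


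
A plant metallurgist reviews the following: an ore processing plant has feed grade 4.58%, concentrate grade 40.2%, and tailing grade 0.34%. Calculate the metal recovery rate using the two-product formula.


93.3661%

Using the two-product formula:
R = 100 * c * (f - t) / (f * (c - t))
Numerator = 100 * 40.2 * (4.58 - 0.34)
= 100 * 40.2 * 4.24
= 17044.8
Denominator = 4.58 * (40.2 - 0.34)
= 4.58 * 39.86
= 182.5588
R = 17044.8 / 182.5588
= 93.3661%


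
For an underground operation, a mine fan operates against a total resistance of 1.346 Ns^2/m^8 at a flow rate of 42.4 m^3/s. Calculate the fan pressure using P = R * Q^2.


Compute Q^2:
Q^2 = 42.4^2 = 1797.76
Compute pressure:
P = R * Q^2 = 1.346 * 1797.76
= 2419.785 Pa

2419.785 Pa


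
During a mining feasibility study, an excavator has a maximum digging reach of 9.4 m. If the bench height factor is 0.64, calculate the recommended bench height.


Bench height = reach * factor
= 9.4 * 0.64
= 6.016 m

6.016 m


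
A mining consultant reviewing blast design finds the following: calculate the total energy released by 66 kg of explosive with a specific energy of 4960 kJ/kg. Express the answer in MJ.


327.36 MJ

Energy = mass * specific_energy / 1000
= 66 * 4960 / 1000
= 327360 / 1000
= 327.36 MJ


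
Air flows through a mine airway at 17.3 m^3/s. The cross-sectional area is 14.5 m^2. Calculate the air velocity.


1.1931 m/s

Velocity = flow rate / cross-sectional area
= 17.3 / 14.5
= 1.1931 m/s


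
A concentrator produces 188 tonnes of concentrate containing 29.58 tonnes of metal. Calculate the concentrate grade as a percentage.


15.734%

Grade = (metal in concentrate / concentrate mass) * 100
= (29.58 / 188) * 100
= 0.1573404255 * 100
= 15.734%


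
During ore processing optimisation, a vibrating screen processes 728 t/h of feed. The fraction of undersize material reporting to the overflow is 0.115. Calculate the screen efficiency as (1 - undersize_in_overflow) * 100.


Screen efficiency = (1 - fraction of undersize in overflow) * 100
= (1 - 0.115) * 100
= 0.885 * 100
= 88.5%

88.5%


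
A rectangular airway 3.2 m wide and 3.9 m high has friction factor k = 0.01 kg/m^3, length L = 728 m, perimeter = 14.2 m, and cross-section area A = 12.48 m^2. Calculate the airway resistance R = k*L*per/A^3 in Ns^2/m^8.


0.0532 Ns^2/m^8

Compute the numerator:
k * L * per = 0.01 * 728 * 14.2
= 103.376
Compute the denominator:
A^3 = 12.48^3 = 1943.764992
Resistance:
R = 103.376 / 1943.764992
= 0.0532 Ns^2/m^8


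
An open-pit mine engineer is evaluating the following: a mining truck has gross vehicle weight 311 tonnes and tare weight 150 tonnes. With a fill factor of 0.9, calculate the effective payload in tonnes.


Maximum payload = gross - tare
= 311 - 150 = 161 tonnes
Effective payload = max payload * fill factor
= 161 * 0.9
= 144.9 tonnes

144.9 tonnes


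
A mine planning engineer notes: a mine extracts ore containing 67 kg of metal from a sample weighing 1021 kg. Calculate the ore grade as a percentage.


Ore grade = (metal mass / ore mass) * 100
= (67 / 1021) * 100
= 0.06562193928 * 100
= 6.5622%

6.5622%


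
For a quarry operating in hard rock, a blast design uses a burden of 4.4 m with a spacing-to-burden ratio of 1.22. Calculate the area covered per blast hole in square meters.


23.6192 m^2

First, find the spacing:
Spacing = burden * ratio = 4.4 * 1.22
= 5.368 m
Then, calculate the area:
Area = burden * spacing = 4.4 * 5.368
= 23.6192 m^2


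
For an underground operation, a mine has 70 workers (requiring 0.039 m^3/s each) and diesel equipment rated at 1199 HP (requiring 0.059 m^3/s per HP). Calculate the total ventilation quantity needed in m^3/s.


73.471 m^3/s

Airflow for workers:
Q_people = 70 * 0.039 = 2.73 m^3/s
Airflow for diesel equipment:
Q_diesel = 1199 * 0.059 = 70.741 m^3/s
Total ventilation:
Q_total = 2.73 + 70.741
= 73.471 m^3/s


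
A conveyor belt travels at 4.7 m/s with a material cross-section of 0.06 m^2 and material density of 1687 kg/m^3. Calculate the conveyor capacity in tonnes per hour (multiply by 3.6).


1712.6424 t/h

Volumetric flow = speed * area
= 4.7 * 0.06 = 0.282 m^3/s
Mass flow = volumetric * density
= 0.282 * 1687 = 475.734 kg/s
Convert to t/h: multiply by 3.6
Capacity = 475.734 * 3.6
= 1712.6424 t/h


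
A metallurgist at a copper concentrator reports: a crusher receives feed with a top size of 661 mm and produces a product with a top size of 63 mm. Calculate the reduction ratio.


10.4921

Reduction ratio = feed size / product size
= 661 / 63
= 10.4921


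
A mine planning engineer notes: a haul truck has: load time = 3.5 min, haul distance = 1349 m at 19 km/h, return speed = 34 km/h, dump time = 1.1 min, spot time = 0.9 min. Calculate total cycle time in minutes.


12.1406 min

Convert haul speed to m/min: 19 * 1000/60 = 316.6666667 m/min
Haul time = 1349 / 316.6666667 = 4.26 min
Convert return speed to m/min: 34 * 1000/60 = 566.6666667 m/min
Return time = 1349 / 566.6666667 = 2.380588235 min
Total cycle time:
= 3.5 + 4.26 + 1.1 + 2.380588235 + 0.9
= 12.1406 min


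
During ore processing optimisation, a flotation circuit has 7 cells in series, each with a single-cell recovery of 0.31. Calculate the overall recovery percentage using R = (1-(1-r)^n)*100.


Complement of single-cell recovery:
1 - r = 1 - 0.31 = 0.69
Raise to power n:
(1 - r)^7 = 0.69^7 = 0.07446353253
Overall recovery:
R = (1 - 0.07446353253) * 100
= 92.5536%

92.5536%


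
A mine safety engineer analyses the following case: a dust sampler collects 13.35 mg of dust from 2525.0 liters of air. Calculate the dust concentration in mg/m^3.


Convert liters to m^3: 1 m^3 = 1000 L
Concentration = mass / volume * 1000
= 13.35 / 2525.0 * 1000
= 0.005287128713 * 1000
= 5.2871 mg/m^3

5.2871 mg/m^3


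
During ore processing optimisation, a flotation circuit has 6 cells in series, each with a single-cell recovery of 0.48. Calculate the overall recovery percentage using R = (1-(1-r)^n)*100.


98.0229%

Complement of single-cell recovery:
1 - r = 1 - 0.48 = 0.52
Raise to power n:
(1 - r)^6 = 0.52^6 = 0.01977060966
Overall recovery:
R = (1 - 0.01977060966) * 100
= 98.0229%


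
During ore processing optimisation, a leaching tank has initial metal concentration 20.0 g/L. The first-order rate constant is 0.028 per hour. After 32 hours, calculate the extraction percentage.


Compute the exponent:
-k * t = -0.028 * 32 = -0.896
Remaining concentration:
C = 20.0 * exp(-0.896)
= 20.0 * 0.4081991953
= 8.163983906 g/L
Extracted = 20.0 - 8.163983906 = 11.83601609 g/L
Extraction % = 11.83601609 / 20.0 * 100
= 59.1801%

59.1801%


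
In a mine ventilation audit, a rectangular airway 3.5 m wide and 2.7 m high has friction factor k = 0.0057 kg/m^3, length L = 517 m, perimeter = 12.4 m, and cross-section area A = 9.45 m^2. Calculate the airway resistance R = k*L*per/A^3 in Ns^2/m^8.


Compute the numerator:
k * L * per = 0.0057 * 517 * 12.4
= 36.54156
Compute the denominator:
A^3 = 9.45^3 = 843.908625
Resistance:
R = 36.54156 / 843.908625
= 0.0433 Ns^2/m^8

0.0433 Ns^2/m^8


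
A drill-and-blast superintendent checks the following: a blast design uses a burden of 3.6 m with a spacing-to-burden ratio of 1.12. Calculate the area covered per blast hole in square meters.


First, find the spacing:
Spacing = burden * ratio = 3.6 * 1.12
= 4.032 m
Then, calculate the area:
Area = burden * spacing = 3.6 * 4.032
= 14.5152 m^2

14.5152 m^2


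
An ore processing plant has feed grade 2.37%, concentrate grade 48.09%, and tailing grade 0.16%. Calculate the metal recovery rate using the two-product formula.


Using the two-product formula:
R = 100 * c * (f - t) / (f * (c - t))
Numerator = 100 * 48.09 * (2.37 - 0.16)
= 100 * 48.09 * 2.21
= 10627.89
Denominator = 2.37 * (48.09 - 0.16)
= 2.37 * 47.93
= 113.5941
R = 10627.89 / 113.5941
= 93.5602%

93.5602%


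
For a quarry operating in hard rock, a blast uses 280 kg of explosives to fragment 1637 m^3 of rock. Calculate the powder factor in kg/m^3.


0.171 kg/m^3

Powder factor = explosive mass / rock volume
= 280 / 1637
= 0.171 kg/m^3


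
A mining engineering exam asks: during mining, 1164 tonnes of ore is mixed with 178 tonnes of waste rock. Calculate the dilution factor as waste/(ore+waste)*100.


Total material = ore + waste
= 1164 + 178 = 1342 tonnes
Dilution = waste / total * 100
= 178 / 1342 * 100
= 0.1326378539 * 100
= 13.2638%

13.2638%


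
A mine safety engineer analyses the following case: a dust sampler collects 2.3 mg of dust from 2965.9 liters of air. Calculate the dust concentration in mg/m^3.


0.7755 mg/m^3

Convert liters to m^3: 1 m^3 = 1000 L
Concentration = mass / volume * 1000
= 2.3 / 2965.9 * 1000
= 0.0007754813042 * 1000
= 0.7755 mg/m^3


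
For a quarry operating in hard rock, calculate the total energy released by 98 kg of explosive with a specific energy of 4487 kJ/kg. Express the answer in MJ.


Energy = mass * specific_energy / 1000
= 98 * 4487 / 1000
= 439726 / 1000
= 439.726 MJ

439.726 MJ


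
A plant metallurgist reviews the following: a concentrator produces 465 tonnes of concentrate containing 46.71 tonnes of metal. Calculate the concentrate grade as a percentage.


10.0452%

Grade = (metal in concentrate / concentrate mass) * 100
= (46.71 / 465) * 100
= 0.1004516129 * 100
= 10.0452%


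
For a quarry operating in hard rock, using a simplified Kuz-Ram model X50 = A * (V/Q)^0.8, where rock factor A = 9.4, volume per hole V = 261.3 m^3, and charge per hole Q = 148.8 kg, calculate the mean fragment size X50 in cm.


14.7488 cm

Compute V/Q:
V/Q = 261.3 / 148.8 = 1.756048387
Raise to the power 0.8:
(V/Q)^0.8 = 1.756048387^0.8 = 1.569022541
Multiply by A:
X50 = 9.4 * 1.569022541
= 14.7488 cm


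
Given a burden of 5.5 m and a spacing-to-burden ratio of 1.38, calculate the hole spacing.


Spacing = burden * ratio
= 5.5 * 1.38
= 7.59 m

7.59 m


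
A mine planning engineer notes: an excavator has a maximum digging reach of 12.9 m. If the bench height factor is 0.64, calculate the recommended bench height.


Bench height = reach * factor
= 12.9 * 0.64
= 8.256 m

8.256 m


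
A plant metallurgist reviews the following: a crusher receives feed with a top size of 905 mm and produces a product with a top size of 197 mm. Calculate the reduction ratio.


4.5939

Reduction ratio = feed size / product size
= 905 / 197
= 4.5939


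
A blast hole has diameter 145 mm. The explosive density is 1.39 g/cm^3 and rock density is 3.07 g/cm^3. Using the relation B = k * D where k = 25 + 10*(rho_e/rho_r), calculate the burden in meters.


First, compute k:
rho_e / rho_r = 1.39 / 3.07 = 0.4527687296
k = 25 + 10 * 0.4527687296 = 29.5276873
Then, compute burden:
B = k * D / 1000 = 29.5276873 * 145 / 1000
= 4281.514658 / 1000
= 4.2815 m

4.2815 m


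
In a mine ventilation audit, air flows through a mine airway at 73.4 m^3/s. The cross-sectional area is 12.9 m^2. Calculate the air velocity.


5.6899 m/s

Velocity = flow rate / cross-sectional area
= 73.4 / 12.9
= 5.6899 m/s


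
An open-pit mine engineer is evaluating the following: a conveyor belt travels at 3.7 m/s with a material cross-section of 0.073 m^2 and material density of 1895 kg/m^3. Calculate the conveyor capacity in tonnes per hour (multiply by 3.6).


1842.6222 t/h

Volumetric flow = speed * area
= 3.7 * 0.073 = 0.2701 m^3/s
Mass flow = volumetric * density
= 0.2701 * 1895 = 511.8395 kg/s
Convert to t/h: multiply by 3.6
Capacity = 511.8395 * 3.6
= 1842.6222 t/h


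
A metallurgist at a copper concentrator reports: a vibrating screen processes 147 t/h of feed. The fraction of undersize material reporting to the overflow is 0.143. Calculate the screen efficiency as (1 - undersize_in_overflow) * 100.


85.7%

Screen efficiency = (1 - fraction of undersize in overflow) * 100
= (1 - 0.143) * 100
= 0.857 * 100
= 85.7%


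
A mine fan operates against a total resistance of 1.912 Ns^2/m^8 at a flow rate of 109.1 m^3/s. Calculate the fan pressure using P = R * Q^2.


Compute Q^2:
Q^2 = 109.1^2 = 11902.81
Compute pressure:
P = R * Q^2 = 1.912 * 11902.81
= 22758.1727 Pa

22758.1727 Pa


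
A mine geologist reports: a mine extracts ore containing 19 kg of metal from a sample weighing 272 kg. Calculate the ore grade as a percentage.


6.9853%

Ore grade = (metal mass / ore mass) * 100
= (19 / 272) * 100
= 0.06985294118 * 100
= 6.9853%


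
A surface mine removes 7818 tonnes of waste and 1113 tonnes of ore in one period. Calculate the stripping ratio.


7.0243

Stripping ratio = waste tonnage / ore tonnage
= 7818 / 1113
= 7.0243


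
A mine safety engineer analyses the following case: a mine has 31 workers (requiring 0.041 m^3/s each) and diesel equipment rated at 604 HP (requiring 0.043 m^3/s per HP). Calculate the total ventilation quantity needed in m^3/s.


Airflow for workers:
Q_people = 31 * 0.041 = 1.271 m^3/s
Airflow for diesel equipment:
Q_diesel = 604 * 0.043 = 25.972 m^3/s
Total ventilation:
Q_total = 1.271 + 25.972
= 27.243 m^3/s

27.243 m^3/s


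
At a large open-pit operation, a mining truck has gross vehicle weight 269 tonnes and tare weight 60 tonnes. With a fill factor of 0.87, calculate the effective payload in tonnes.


181.83 tonnes

Maximum payload = gross - tare
= 269 - 60 = 209 tonnes
Effective payload = max payload * fill factor
= 209 * 0.87
= 181.83 tonnes


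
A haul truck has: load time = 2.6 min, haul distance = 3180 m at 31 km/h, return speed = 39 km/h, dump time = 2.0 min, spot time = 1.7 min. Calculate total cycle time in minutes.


17.3471 min

Convert haul speed to m/min: 31 * 1000/60 = 516.6666667 m/min
Haul time = 3180 / 516.6666667 = 6.15483871 min
Convert return speed to m/min: 39 * 1000/60 = 650 m/min
Return time = 3180 / 650 = 4.892307692 min
Total cycle time:
= 2.6 + 6.15483871 + 2.0 + 4.892307692 + 1.7
= 17.3471 min


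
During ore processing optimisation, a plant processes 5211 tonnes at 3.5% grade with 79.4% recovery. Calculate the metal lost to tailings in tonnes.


37.5713 tonnes

Total metal in feed:
= 5211 * 3.5 / 100 = 182.385 tonnes
Metal recovered:
= 182.385 * 79.4 / 100 = 144.81369 tonnes
Metal lost to tailings:
= 182.385 - 144.81369
= 37.5713 tonnes


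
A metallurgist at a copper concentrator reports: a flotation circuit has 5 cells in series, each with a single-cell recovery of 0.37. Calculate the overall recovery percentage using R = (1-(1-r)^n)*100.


Complement of single-cell recovery:
1 - r = 1 - 0.37 = 0.63
Raise to power n:
(1 - r)^5 = 0.63^5 = 0.0992436543
Overall recovery:
R = (1 - 0.0992436543) * 100
= 90.0756%

90.0756%


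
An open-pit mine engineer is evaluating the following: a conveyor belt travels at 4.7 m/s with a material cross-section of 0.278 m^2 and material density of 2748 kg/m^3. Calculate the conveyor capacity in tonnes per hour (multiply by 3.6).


12925.9325 t/h

Volumetric flow = speed * area
= 4.7 * 0.278 = 1.3066 m^3/s
Mass flow = volumetric * density
= 1.3066 * 2748 = 3590.5368 kg/s
Convert to t/h: multiply by 3.6
Capacity = 3590.5368 * 3.6
= 12925.9325 t/h


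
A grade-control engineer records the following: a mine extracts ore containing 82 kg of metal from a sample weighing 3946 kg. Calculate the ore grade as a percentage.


Ore grade = (metal mass / ore mass) * 100
= (82 / 3946) * 100
= 0.02078053725 * 100
= 2.0781%

2.0781%


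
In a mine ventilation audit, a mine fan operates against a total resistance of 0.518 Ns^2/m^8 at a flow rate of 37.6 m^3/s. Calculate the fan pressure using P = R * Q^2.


Compute Q^2:
Q^2 = 37.6^2 = 1413.76
Compute pressure:
P = R * Q^2 = 0.518 * 1413.76
= 732.3277 Pa

732.3277 Pa


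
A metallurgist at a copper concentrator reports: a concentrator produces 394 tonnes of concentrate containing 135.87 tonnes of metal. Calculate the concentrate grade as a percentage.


34.4848%

Grade = (metal in concentrate / concentrate mass) * 100
= (135.87 / 394) * 100
= 0.3448477157 * 100
= 34.4848%


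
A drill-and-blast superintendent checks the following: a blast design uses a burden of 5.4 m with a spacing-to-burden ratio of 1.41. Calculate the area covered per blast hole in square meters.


First, find the spacing:
Spacing = burden * ratio = 5.4 * 1.41
= 7.614 m
Then, calculate the area:
Area = burden * spacing = 5.4 * 7.614
= 41.1156 m^2

41.1156 m^2


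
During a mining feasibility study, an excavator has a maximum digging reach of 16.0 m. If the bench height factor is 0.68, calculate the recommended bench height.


10.88 m

Bench height = reach * factor
= 16.0 * 0.68
= 10.88 m


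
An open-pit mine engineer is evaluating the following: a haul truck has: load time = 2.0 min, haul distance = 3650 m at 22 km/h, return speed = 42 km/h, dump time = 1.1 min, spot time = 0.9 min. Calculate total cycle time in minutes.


Convert haul speed to m/min: 22 * 1000/60 = 366.6666667 m/min
Haul time = 3650 / 366.6666667 = 9.954545455 min
Convert return speed to m/min: 42 * 1000/60 = 700 m/min
Return time = 3650 / 700 = 5.214285714 min
Total cycle time:
= 2.0 + 9.954545455 + 1.1 + 5.214285714 + 0.9
= 19.1688 min

19.1688 min


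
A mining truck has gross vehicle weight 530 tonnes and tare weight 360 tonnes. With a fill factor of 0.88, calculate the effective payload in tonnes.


149.6 tonnes

Maximum payload = gross - tare
= 530 - 360 = 170 tonnes
Effective payload = max payload * fill factor
= 170 * 0.88
= 149.6 tonnes


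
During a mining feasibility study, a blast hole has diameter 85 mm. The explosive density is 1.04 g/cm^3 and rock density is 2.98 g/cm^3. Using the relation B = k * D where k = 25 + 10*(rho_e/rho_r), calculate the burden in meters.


First, compute k:
rho_e / rho_r = 1.04 / 2.98 = 0.3489932886
k = 25 + 10 * 0.3489932886 = 28.48993289
Then, compute burden:
B = k * D / 1000 = 28.48993289 * 85 / 1000
= 2421.644295 / 1000
= 2.4216 m

2.4216 m


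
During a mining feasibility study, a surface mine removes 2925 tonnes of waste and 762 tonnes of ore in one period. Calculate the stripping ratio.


3.8386

Stripping ratio = waste tonnage / ore tonnage
= 2925 / 762
= 3.8386


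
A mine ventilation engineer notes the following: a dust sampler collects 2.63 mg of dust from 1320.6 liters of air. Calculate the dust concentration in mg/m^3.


Convert liters to m^3: 1 m^3 = 1000 L
Concentration = mass / volume * 1000
= 2.63 / 1320.6 * 1000
= 0.001991519007 * 1000
= 1.9915 mg/m^3

1.9915 mg/m^3


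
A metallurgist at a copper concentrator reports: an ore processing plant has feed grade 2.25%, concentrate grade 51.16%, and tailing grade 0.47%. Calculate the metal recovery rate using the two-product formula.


Using the two-product formula:
R = 100 * c * (f - t) / (f * (c - t))
Numerator = 100 * 51.16 * (2.25 - 0.47)
= 100 * 51.16 * 1.78
= 9106.48
Denominator = 2.25 * (51.16 - 0.47)
= 2.25 * 50.69
= 114.0525
R = 9106.48 / 114.0525
= 79.8446%

79.8446%


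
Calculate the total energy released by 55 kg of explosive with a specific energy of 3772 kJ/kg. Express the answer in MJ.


207.46 MJ

Energy = mass * specific_energy / 1000
= 55 * 3772 / 1000
= 207460 / 1000
= 207.46 MJ


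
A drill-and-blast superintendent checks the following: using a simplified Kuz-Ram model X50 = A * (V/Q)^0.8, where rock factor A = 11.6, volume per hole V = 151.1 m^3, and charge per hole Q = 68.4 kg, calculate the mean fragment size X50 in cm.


21.8688 cm

Compute V/Q:
V/Q = 151.1 / 68.4 = 2.209064327
Raise to the power 0.8:
(V/Q)^0.8 = 2.209064327^0.8 = 1.885240192
Multiply by A:
X50 = 11.6 * 1.885240192
= 21.8688 cm


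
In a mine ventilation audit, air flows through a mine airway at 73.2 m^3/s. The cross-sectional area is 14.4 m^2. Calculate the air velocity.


Velocity = flow rate / cross-sectional area
= 73.2 / 14.4
= 5.0833 m/s

5.0833 m/s


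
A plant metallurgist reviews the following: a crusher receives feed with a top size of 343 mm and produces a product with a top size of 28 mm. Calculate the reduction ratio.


Reduction ratio = feed size / product size
= 343 / 28
= 12.25

12.25


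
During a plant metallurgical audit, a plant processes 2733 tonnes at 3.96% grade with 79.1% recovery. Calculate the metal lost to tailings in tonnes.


Total metal in feed:
= 2733 * 3.96 / 100 = 108.2268 tonnes
Metal recovered:
= 108.2268 * 79.1 / 100 = 85.6073988 tonnes
Metal lost to tailings:
= 108.2268 - 85.6073988
= 22.6194 tonnes

22.6194 tonnes


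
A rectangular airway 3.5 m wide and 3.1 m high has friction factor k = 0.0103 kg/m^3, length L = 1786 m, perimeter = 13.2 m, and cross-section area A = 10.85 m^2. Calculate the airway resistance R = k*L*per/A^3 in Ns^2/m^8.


0.1901 Ns^2/m^8

Compute the numerator:
k * L * per = 0.0103 * 1786 * 13.2
= 242.82456
Compute the denominator:
A^3 = 10.85^3 = 1277.289125
Resistance:
R = 242.82456 / 1277.289125
= 0.1901 Ns^2/m^8


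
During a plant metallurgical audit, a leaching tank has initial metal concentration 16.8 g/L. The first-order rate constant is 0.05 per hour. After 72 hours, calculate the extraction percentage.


97.2676%

Compute the exponent:
-k * t = -0.05 * 72 = -3.6
Remaining concentration:
C = 16.8 * exp(-3.6)
= 16.8 * 0.02732372245
= 0.4590385371 g/L
Extracted = 16.8 - 0.4590385371 = 16.34096146 g/L
Extraction % = 16.34096146 / 16.8 * 100
= 97.2676%


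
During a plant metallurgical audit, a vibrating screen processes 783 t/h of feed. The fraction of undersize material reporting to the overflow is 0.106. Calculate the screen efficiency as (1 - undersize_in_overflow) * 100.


Screen efficiency = (1 - fraction of undersize in overflow) * 100
= (1 - 0.106) * 100
= 0.894 * 100
= 89.4%

89.4%


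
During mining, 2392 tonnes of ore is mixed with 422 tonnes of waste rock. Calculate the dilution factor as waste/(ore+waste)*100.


Total material = ore + waste
= 2392 + 422 = 2814 tonnes
Dilution = waste / total * 100
= 422 / 2814 * 100
= 0.1499644634 * 100
= 14.9964%

14.9964%


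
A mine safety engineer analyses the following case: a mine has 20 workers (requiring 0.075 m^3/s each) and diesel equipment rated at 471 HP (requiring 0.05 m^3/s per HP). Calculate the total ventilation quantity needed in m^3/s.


25.05 m^3/s

Airflow for workers:
Q_people = 20 * 0.075 = 1.5 m^3/s
Airflow for diesel equipment:
Q_diesel = 471 * 0.05 = 23.55 m^3/s
Total ventilation:
Q_total = 1.5 + 23.55
= 25.05 m^3/s


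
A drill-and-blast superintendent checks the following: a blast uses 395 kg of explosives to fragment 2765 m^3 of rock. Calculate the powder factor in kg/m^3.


0.1429 kg/m^3

Powder factor = explosive mass / rock volume
= 395 / 2765
= 0.1429 kg/m^3


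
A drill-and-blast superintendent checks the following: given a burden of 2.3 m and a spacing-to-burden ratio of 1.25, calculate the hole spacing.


2.875 m

Spacing = burden * ratio
= 2.3 * 1.25
= 2.875 m


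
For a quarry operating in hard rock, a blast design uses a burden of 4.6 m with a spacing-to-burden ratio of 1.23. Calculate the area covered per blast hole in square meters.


First, find the spacing:
Spacing = burden * ratio = 4.6 * 1.23
= 5.658 m
Then, calculate the area:
Area = burden * spacing = 4.6 * 5.658
= 26.0268 m^2

26.0268 m^2


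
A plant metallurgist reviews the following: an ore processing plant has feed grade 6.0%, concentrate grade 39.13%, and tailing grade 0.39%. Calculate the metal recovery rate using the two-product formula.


Using the two-product formula:
R = 100 * c * (f - t) / (f * (c - t))
Numerator = 100 * 39.13 * (6.0 - 0.39)
= 100 * 39.13 * 5.61
= 21951.93
Denominator = 6.0 * (39.13 - 0.39)
= 6.0 * 38.74
= 232.44
R = 21951.93 / 232.44
= 94.4413%

94.4413%


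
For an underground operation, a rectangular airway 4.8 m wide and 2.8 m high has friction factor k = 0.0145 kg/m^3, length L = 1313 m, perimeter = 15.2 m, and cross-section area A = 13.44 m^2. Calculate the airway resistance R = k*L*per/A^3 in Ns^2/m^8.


Compute the numerator:
k * L * per = 0.0145 * 1313 * 15.2
= 289.3852
Compute the denominator:
A^3 = 13.44^3 = 2427.715584
Resistance:
R = 289.3852 / 2427.715584
= 0.1192 Ns^2/m^8

0.1192 Ns^2/m^8


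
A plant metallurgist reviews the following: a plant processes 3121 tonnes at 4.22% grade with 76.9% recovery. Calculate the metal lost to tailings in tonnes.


Total metal in feed:
= 3121 * 4.22 / 100 = 131.7062 tonnes
Metal recovered:
= 131.7062 * 76.9 / 100 = 101.2820678 tonnes
Metal lost to tailings:
= 131.7062 - 101.2820678
= 30.4241 tonnes

30.4241 tonnes


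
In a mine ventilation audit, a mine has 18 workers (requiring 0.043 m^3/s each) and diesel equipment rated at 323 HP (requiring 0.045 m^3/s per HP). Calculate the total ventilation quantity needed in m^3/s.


15.309 m^3/s

Airflow for workers:
Q_people = 18 * 0.043 = 0.774 m^3/s
Airflow for diesel equipment:
Q_diesel = 323 * 0.045 = 14.535 m^3/s
Total ventilation:
Q_total = 0.774 + 14.535
= 15.309 m^3/s


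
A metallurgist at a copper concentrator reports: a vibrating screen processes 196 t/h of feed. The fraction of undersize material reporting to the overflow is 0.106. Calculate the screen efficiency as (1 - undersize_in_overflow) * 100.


89.4%

Screen efficiency = (1 - fraction of undersize in overflow) * 100
= (1 - 0.106) * 100
= 0.894 * 100
= 89.4%


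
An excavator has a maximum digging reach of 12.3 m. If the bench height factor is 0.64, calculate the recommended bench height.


Bench height = reach * factor
= 12.3 * 0.64
= 7.872 m

7.872 m


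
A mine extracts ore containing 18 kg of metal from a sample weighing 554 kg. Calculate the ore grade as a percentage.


3.2491%

Ore grade = (metal mass / ore mass) * 100
= (18 / 554) * 100
= 0.03249097473 * 100
= 3.2491%


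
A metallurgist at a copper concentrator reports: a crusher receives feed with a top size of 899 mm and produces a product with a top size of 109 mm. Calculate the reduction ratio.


8.2477

Reduction ratio = feed size / product size
= 899 / 109
= 8.2477


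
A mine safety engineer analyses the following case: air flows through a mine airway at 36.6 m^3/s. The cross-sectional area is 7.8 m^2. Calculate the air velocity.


4.6923 m/s

Velocity = flow rate / cross-sectional area
= 36.6 / 7.8
= 4.6923 m/s


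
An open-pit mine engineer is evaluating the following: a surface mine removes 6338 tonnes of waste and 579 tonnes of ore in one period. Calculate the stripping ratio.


10.9465

Stripping ratio = waste tonnage / ore tonnage
= 6338 / 579
= 10.9465


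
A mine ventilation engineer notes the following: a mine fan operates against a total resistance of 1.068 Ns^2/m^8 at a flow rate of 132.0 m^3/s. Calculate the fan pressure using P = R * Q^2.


18608.832 Pa

Compute Q^2:
Q^2 = 132.0^2 = 17424.0
Compute pressure:
P = R * Q^2 = 1.068 * 17424.0
= 18608.832 Pa


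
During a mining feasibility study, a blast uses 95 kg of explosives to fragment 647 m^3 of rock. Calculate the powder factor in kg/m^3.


0.1468 kg/m^3

Powder factor = explosive mass / rock volume
= 95 / 647
= 0.1468 kg/m^3


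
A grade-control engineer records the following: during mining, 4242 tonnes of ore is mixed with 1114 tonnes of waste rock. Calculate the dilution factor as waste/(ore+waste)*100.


20.7991%

Total material = ore + waste
= 4242 + 1114 = 5356 tonnes
Dilution = waste / total * 100
= 1114 / 5356 * 100
= 0.2079910381 * 100
= 20.7991%


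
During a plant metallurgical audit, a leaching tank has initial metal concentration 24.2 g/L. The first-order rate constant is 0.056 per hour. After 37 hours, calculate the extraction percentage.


87.4066%

Compute the exponent:
-k * t = -0.056 * 37 = -2.072
Remaining concentration:
C = 24.2 * exp(-2.072)
= 24.2 * 0.1259336623
= 3.047594629 g/L
Extracted = 24.2 - 3.047594629 = 21.15240537 g/L
Extraction % = 21.15240537 / 24.2 * 100
= 87.4066%


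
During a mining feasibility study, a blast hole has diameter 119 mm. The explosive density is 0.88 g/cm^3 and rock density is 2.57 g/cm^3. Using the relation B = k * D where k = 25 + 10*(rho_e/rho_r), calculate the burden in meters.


First, compute k:
rho_e / rho_r = 0.88 / 2.57 = 0.3424124514
k = 25 + 10 * 0.3424124514 = 28.42412451
Then, compute burden:
B = k * D / 1000 = 28.42412451 * 119 / 1000
= 3382.470817 / 1000
= 3.3825 m

3.3825 m


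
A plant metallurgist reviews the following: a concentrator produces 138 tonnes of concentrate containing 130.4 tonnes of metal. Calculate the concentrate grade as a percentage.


Grade = (metal in concentrate / concentrate mass) * 100
= (130.4 / 138) * 100
= 0.9449275362 * 100
= 94.4928%

94.4928%


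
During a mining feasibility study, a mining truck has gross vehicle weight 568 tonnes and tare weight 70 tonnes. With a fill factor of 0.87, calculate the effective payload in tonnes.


Maximum payload = gross - tare
= 568 - 70 = 498 tonnes
Effective payload = max payload * fill factor
= 498 * 0.87
= 433.26 tonnes

433.26 tonnes


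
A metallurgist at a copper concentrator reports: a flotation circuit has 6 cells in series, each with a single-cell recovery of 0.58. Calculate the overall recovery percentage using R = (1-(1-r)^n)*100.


Complement of single-cell recovery:
1 - r = 1 - 0.58 = 0.42
Raise to power n:
(1 - r)^6 = 0.42^6 = 0.005489031744
Overall recovery:
R = (1 - 0.005489031744) * 100
= 99.4511%

99.4511%


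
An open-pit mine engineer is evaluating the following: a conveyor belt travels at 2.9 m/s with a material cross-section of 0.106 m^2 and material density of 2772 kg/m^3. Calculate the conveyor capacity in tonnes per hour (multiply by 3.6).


3067.6061 t/h

Volumetric flow = speed * area
= 2.9 * 0.106 = 0.3074 m^3/s
Mass flow = volumetric * density
= 0.3074 * 2772 = 852.1128 kg/s
Convert to t/h: multiply by 3.6
Capacity = 852.1128 * 3.6
= 3067.6061 t/h


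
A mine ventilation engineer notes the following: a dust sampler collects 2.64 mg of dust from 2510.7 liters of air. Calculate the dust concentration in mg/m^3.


Convert liters to m^3: 1 m^3 = 1000 L
Concentration = mass / volume * 1000
= 2.64 / 2510.7 * 1000
= 0.001051499582 * 1000
= 1.0515 mg/m^3

1.0515 mg/m^3


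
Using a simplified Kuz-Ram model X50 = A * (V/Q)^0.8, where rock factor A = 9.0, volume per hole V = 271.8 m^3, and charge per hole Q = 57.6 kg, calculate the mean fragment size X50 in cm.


Compute V/Q:
V/Q = 271.8 / 57.6 = 4.71875
Raise to the power 0.8:
(V/Q)^0.8 = 4.71875^0.8 = 3.459884293
Multiply by A:
X50 = 9.0 * 3.459884293
= 31.139 cm

31.139 cm


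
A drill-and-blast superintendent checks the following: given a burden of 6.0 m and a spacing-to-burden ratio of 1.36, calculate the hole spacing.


8.16 m

Spacing = burden * ratio
= 6.0 * 1.36
= 8.16 m


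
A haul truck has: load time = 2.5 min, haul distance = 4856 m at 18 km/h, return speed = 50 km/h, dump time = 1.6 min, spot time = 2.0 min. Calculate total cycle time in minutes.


28.1139 min

Convert haul speed to m/min: 18 * 1000/60 = 300 m/min
Haul time = 4856 / 300 = 16.18666667 min
Convert return speed to m/min: 50 * 1000/60 = 833.3333333 m/min
Return time = 4856 / 833.3333333 = 5.8272 min
Total cycle time:
= 2.5 + 16.18666667 + 1.6 + 5.8272 + 2.0
= 28.1139 min
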